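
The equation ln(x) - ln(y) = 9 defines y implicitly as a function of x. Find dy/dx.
Apply d/dx to both sides, remembering that y depends on x. Each occurrence of y therefore brings in a y' = dy/dx via the chain rule.

With F(x, y) equal to the left-hand side minus the right, differentiate F term by term:
  d/dx[ln(x)] = 1/x
  d/dx[-ln(y)] = -y'/y
  d/dx[-9] = 0
Adding these up, d/dx[F] = 0 becomes
  (1/x) + (-1/y)·y' = 0,
so isolating y',
  dy/dx = -(1/x)/(-1/y) = y/x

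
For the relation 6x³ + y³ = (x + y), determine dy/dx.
Differentiate the relation implicitly: treat y = y(x) and apply the chain rule, so every y-derivative picks up a y' = dy/dx factor.

With everything moved to the left-hand side, differentiate term by term:
  d/dx[6x^3] = 18x^2
  d/dx[-x] = -1
  d/dx[y^3] = 3y^2·y'
  d/dx[-y] = -y'

Separating the contributions that come from x directly and those that come through y:
  without y':      18x^2 - 1
  multiplying y':  3y^2 - 1

so (18x^2 - 1) + (3y^2 - 1)·y' = 0, and therefore
  dy/dx = -(18x^2 - 1)/(3y^2 - 1) = (1 - 18x^2)/(3y^2 - 1)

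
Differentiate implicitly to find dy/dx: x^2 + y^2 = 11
Differentiate the relation implicitly: treat y = y(x) and apply the chain rule, so every y-derivative picks up a y' = dy/dx factor.

With everything moved to the left-hand side, differentiate term by term:
  d/dx[x^2] = 2x
  d/dx[y^2] = 2y·y'
  d/dx[-11] = 0

Separating the contributions that come from x directly and those that come through y:
  without y':      2x
  multiplying y':  2y

so (2x) + (2y)·y' = 0, and therefore
  dy/dx = -(2x)/(2y) = -x/y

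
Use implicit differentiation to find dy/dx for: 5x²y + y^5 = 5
Take d/dx of both sides. Since y is implicitly a function of x, the chain rule attaches a y' = dy/dx factor whenever we differentiate through y.

Set F(x, y) = (left side) − (right side), so the curve is F = 0. Differentiating each term of F:
  d/dx[5x^2y] = 5x^2·y' + 10xy
  d/dx[y^5] = 5y^4·y'
  d/dx[-5] = 0

Collecting, the y'-free part is the partial derivative in x and the y' coefficient is the partial derivative in y:
  ∂F/∂x = 10xy
  ∂F/∂y = 5x^2 + 5y^4

so d/dx[F(x, y(x))] = ∂F/∂x + (∂F/∂y)·y' = 0. Rearranging,
  dy/dx = -(∂F/∂x)/(∂F/∂y) = -(10xy)/(5x^2 + 5y^4) = -2xy/(x^2 + y^4)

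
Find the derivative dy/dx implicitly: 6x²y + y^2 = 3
Differentiate the relation implicitly: treat y = y(x) and apply the chain rule, so every y-derivative picks up a y' = dy/dx factor.

With everything moved to the left-hand side, differentiate term by term:
  d/dx[6x^2y] = 6x^2·y' + 12xy
  d/dx[y^2] = 2y·y'
  d/dx[-3] = 0

Separating the contributions that come from x directly and those that come through y:
  without y':      12xy
  multiplying y':  6x^2 + 2y

so (12xy) + (6x^2 + 2y)·y' = 0, and therefore
  dy/dx = -(12xy)/(6x^2 + 2y) = -6xy/(3x^2 + y)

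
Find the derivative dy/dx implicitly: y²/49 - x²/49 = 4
Apply d/dx to both sides, remembering that y depends on x. Each occurrence of y therefore brings in a y' = dy/dx via the chain rule.

With F(x, y) equal to the left-hand side minus the right, differentiate F term by term:
  d/dx[-x^2/49] = -2x/49
  d/dx[y^2/49] = 2y·y'/49
  d/dx[-4] = 0
Adding these up, d/dx[F] = 0 becomes
  (-2x/49) + (2y/49)·y' = 0,
so isolating y',
  dy/dx = -(-2x/49)/(2y/49) = x/y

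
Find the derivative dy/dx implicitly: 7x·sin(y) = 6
Differentiate both sides with respect to x, treating y as y(x). By the chain rule, any term containing y contributes a factor of y' = dy/dx when we differentiate it.

Move every term to one side and write the relation as F(x, y) = 0. Term by term,
  d/dx[7x·sin(y)] = 7x·y'·cos(y) + 7sin(y)
  d/dx[-6] = 0

The pieces without y' make up ∂F/∂x and the coefficient of y' is ∂F/∂y:
  ∂F/∂x = 7sin(y),
  ∂F/∂y = 7x·cos(y).

Since d/dx[F] = ∂F/∂x + (∂F/∂y)·y' = 0, solve for y':
  (∂F/∂y)·y' = -∂F/∂x
  dy/dx = -(∂F/∂x)/(∂F/∂y) = -(7sin(y))/(7x·cos(y)) = -tan(y)/x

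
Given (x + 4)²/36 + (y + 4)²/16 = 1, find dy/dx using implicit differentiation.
Take d/dx of both sides. Since y is implicitly a function of x, the chain rule attaches a y' = dy/dx factor whenever we differentiate through y.

Set F(x, y) = (left side) − (right side), so the curve is F = 0. Differentiating each term of F:
  d/dx[(x + 4)^2/36] = x/18 + 2/9
  d/dx[(y + 4)^2/16] = y'(y + 4)/8
  d/dx[-1] = 0

Collecting, the y'-free part is the partial derivative in x and the y' coefficient is the partial derivative in y:
  ∂F/∂x = x/18 + 2/9
  ∂F/∂y = y/8 + 1/2

so d/dx[F(x, y(x))] = ∂F/∂x + (∂F/∂y)·y' = 0. Rearranging,
  dy/dx = -(∂F/∂x)/(∂F/∂y) = -(x/18 + 2/9)/(y/8 + 1/2)
        = -((x + 4)/18)/((y + 4)/8) = 4(-x - 4)/(9(y + 4))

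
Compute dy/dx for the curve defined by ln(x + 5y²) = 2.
Take d/dx of both sides. Since y is implicitly a function of x, the chain rule attaches a y' = dy/dx factor whenever we differentiate through y.

Set F(x, y) = (left side) − (right side), so the curve is F = 0. Differentiating each term of F:
  d/dx[ln(x + 5y^2)] = (10y·y' + 1)/(x + 5y^2)
  d/dx[-2] = 0

Collecting, the y'-free part is the partial derivative in x and the y' coefficient is the partial derivative in y:
  ∂F/∂x = 1/(x + 5y^2)
  ∂F/∂y = 10y/(x + 5y^2)

so d/dx[F(x, y(x))] = ∂F/∂x + (∂F/∂y)·y' = 0. Rearranging,
  dy/dx = -(∂F/∂x)/(∂F/∂y) = -(1/(x + 5y^2))/(10y/(x + 5y^2)) = -1/(10y)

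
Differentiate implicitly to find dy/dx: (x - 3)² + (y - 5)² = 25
Take d/dx of both sides. Since y is implicitly a function of x, the chain rule attaches a y' = dy/dx factor whenever we differentiate through y.

Set F(x, y) = (left side) − (right side), so the curve is F = 0. Differentiating each term of F:
  d/dx[(x - 3)^2] = 2x - 6
  d/dx[(y - 5)^2] = 2·y'(y - 5)
  d/dx[-25] = 0

Collecting, the y'-free part is the partial derivative in x and the y' coefficient is the partial derivative in y:
  ∂F/∂x = 2x - 6
  ∂F/∂y = 2y - 10

so d/dx[F(x, y(x))] = ∂F/∂x + (∂F/∂y)·y' = 0. Rearranging,
  dy/dx = -(∂F/∂x)/(∂F/∂y) = -(2x - 6)/(2y - 10) = (3 - x)/(y - 5)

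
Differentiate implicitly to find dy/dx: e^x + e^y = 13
Differentiate the relation implicitly: treat y = y(x) and apply the chain rule, so every y-derivative picks up a y' = dy/dx factor.

With everything moved to the left-hand side, differentiate term by term:
  d/dx[e^(x)] = e^(x)
  d/dx[e^(y)] = y'·e^(y)
  d/dx[-13] = 0

Separating the contributions that come from x directly and those that come through y:
  without y':      e^(x)
  multiplying y':  e^(y)

so (e^(x)) + (e^(y))·y' = 0, and therefore
  dy/dx = -(e^(x))/(e^(y)) = -e^(x - y)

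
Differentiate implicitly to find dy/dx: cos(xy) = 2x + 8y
Take d/dx of both sides. Since y is implicitly a function of x, the chain rule attaches a y' = dy/dx factor whenever we differentiate through y.

Set F(x, y) = (left side) − (right side), so the curve is F = 0. Differentiating each term of F:
  d/dx[-2x] = -2
  d/dx[-8y] = -8·y'
  d/dx[cos(xy)] = -(x·y' + y)·sin(xy)

Collecting, the y'-free part is the partial derivative in x and the y' coefficient is the partial derivative in y:
  ∂F/∂x = -y·sin(xy) - 2
  ∂F/∂y = -x·sin(xy) - 8

so d/dx[F(x, y(x))] = ∂F/∂x + (∂F/∂y)·y' = 0. Rearranging,
  dy/dx = -(∂F/∂x)/(∂F/∂y) = -(-y·sin(xy) - 2)/(-x·sin(xy) - 8) = -(y·sin(xy) + 2)/(x·sin(xy) + 8)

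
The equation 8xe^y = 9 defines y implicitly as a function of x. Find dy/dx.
Differentiate the relation implicitly: treat y = y(x) and apply the chain rule, so every y-derivative picks up a y' = dy/dx factor.

With everything moved to the left-hand side, differentiate term by term:
  d/dx[8x·e^(y)] = 8x·y'·e^(y) + 8e^(y)
  d/dx[-9] = 0

Separating the contributions that come from x directly and those that come through y:
  without y':      8e^(y)
  multiplying y':  8x·e^(y)

so (8e^(y)) + (8x·e^(y))·y' = 0, and therefore
  dy/dx = -(8e^(y))/(8x·e^(y)) = -1/x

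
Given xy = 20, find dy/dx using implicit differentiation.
Differentiate both sides with respect to x, treating y as y(x). By the chain rule, any term containing y contributes a factor of y' = dy/dx when we differentiate it.

Move every term to one side and write the relation as F(x, y) = 0. Term by term,
  d/dx[xy] = x·y' + y
  d/dx[-20] = 0

The pieces without y' make up ∂F/∂x and the coefficient of y' is ∂F/∂y:
  ∂F/∂x = y,
  ∂F/∂y = x.

Since d/dx[F] = ∂F/∂x + (∂F/∂y)·y' = 0, solve for y':
  (∂F/∂y)·y' = -∂F/∂x
  dy/dx = -(∂F/∂x)/(∂F/∂y) = -(y)/(x) = -y/x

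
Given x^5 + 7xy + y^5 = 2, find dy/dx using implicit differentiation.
Apply d/dx to both sides, remembering that y depends on x. Each occurrence of y therefore brings in a y' = dy/dx via the chain rule.

With F(x, y) equal to the left-hand side minus the right, differentiate F term by term:
  d/dx[x^5] = 5x^4
  d/dx[7xy] = 7x·y' + 7y
  d/dx[y^5] = 5y^4·y'
  d/dx[-2] = 0
Adding these up, d/dx[F] = 0 becomes
  (5x^4 + 7y) + (7x + 5y^4)·y' = 0,
so isolating y',
  dy/dx = -(5x^4 + 7y)/(7x + 5y^4) = (-5x^4 - 7y)/(7x + 5y^4)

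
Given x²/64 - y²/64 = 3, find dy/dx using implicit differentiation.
Take d/dx of both sides. Since y is implicitly a function of x, the chain rule attaches a y' = dy/dx factor whenever we differentiate through y.

Set F(x, y) = (left side) − (right side), so the curve is F = 0. Differentiating each term of F:
  d/dx[x^2/64] = x/32
  d/dx[-y^2/64] = -y·y'/32
  d/dx[-3] = 0

Collecting, the y'-free part is the partial derivative in x and the y' coefficient is the partial derivative in y:
  ∂F/∂x = x/32
  ∂F/∂y = -y/32

so d/dx[F(x, y(x))] = ∂F/∂x + (∂F/∂y)·y' = 0. Rearranging,
  dy/dx = -(∂F/∂x)/(∂F/∂y) = -(x/32)/(-y/32) = x/y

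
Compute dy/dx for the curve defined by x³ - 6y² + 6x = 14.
Take d/dx of both sides. Since y is implicitly a function of x, the chain rule attaches a y' = dy/dx factor whenever we differentiate through y.

Set F(x, y) = (left side) − (right side), so the curve is F = 0. Differentiating each term of F:
  d/dx[x^3] = 3x^2
  d/dx[6x] = 6
  d/dx[-6y^2] = -12y·y'
  d/dx[-14] = 0

Collecting, the y'-free part is the partial derivative in x and the y' coefficient is the partial derivative in y:
  ∂F/∂x = 3x^2 + 6
  ∂F/∂y = -12y

so d/dx[F(x, y(x))] = ∂F/∂x + (∂F/∂y)·y' = 0. Rearranging,
  dy/dx = -(∂F/∂x)/(∂F/∂y) = -(3x^2 + 6)/(-12y) = (x^2 + 2)/(4y)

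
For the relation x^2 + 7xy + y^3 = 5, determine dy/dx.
Differentiate the relation implicitly: treat y = y(x) and apply the chain rule, so every y-derivative picks up a y' = dy/dx factor.

With everything moved to the left-hand side, differentiate term by term:
  d/dx[x^2] = 2x
  d/dx[7xy] = 7x·y' + 7y
  d/dx[y^3] = 3y^2·y'
  d/dx[-5] = 0

Separating the contributions that come from x directly and those that come through y:
  without y':      2x + 7y
  multiplying y':  7x + 3y^2

so (2x + 7y) + (7x + 3y^2)·y' = 0, and therefore
  dy/dx = -(2x + 7y)/(7x + 3y^2) = (-2x - 7y)/(7x + 3y^2)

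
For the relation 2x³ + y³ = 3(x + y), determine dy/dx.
Take d/dx of both sides. Since y is implicitly a function of x, the chain rule attaches a y' = dy/dx factor whenever we differentiate through y.

Set F(x, y) = (left side) − (right side), so the curve is F = 0. Differentiating each term of F:
  d/dx[2x^3] = 6x^2
  d/dx[-3x] = -3
  d/dx[y^3] = 3y^2·y'
  d/dx[-3y] = -3·y'

Collecting, the y'-free part is the partial derivative in x and the y' coefficient is the partial derivative in y:
  ∂F/∂x = 6x^2 - 3
  ∂F/∂y = 3y^2 - 3

so d/dx[F(x, y(x))] = ∂F/∂x + (∂F/∂y)·y' = 0. Rearranging,
  dy/dx = -(∂F/∂x)/(∂F/∂y) = -(6x^2 - 3)/(3y^2 - 3) = (1 - 2x^2)/(y^2 - 1)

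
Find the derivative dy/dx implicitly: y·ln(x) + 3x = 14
Differentiate the relation implicitly: treat y = y(x) and apply the chain rule, so every y-derivative picks up a y' = dy/dx factor.

With everything moved to the left-hand side, differentiate term by term:
  d/dx[3x] = 3
  d/dx[y·ln(x)] = y'·ln(x) + y/x
  d/dx[-14] = 0

Separating the contributions that come from x directly and those that come through y:
  without y':      3 + y/x
  multiplying y':  ln(x)

so (3 + y/x) + (ln(x))·y' = 0, and therefore
  dy/dx = -(3 + y/x)/(ln(x))
        = -((3x + y)/x)/(ln(x)) = (-3x - y)/(x·ln(x))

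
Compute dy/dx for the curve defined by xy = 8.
Take d/dx of both sides. Since y is implicitly a function of x, the chain rule attaches a y' = dy/dx factor whenever we differentiate through y.

Set F(x, y) = (left side) − (right side), so the curve is F = 0. Differentiating each term of F:
  d/dx[xy] = x·y' + y
  d/dx[-8] = 0

Collecting, the y'-free part is the partial derivative in x and the y' coefficient is the partial derivative in y:
  ∂F/∂x = y
  ∂F/∂y = x

so d/dx[F(x, y(x))] = ∂F/∂x + (∂F/∂y)·y' = 0. Rearranging,
  dy/dx = -(∂F/∂x)/(∂F/∂y) = -(y)/(x) = -y/x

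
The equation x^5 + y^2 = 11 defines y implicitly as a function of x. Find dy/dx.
Differentiate the relation implicitly: treat y = y(x) and apply the chain rule, so every y-derivative picks up a y' = dy/dx factor.

With everything moved to the left-hand side, differentiate term by term:
  d/dx[x^5] = 5x^4
  d/dx[y^2] = 2y·y'
  d/dx[-11] = 0

Separating the contributions that come from x directly and those that come through y:
  without y':      5x^4
  multiplying y':  2y

so (5x^4) + (2y)·y' = 0, and therefore
  dy/dx = -(5x^4)/(2y) = -5x^4/(2y)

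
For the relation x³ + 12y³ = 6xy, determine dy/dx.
Differentiate both sides with respect to x, treating y as y(x). By the chain rule, any term containing y contributes a factor of y' = dy/dx when we differentiate it.

Move every term to one side and write the relation as F(x, y) = 0. Term by term,
  d/dx[x^3] = 3x^2
  d/dx[-6xy] = -6x·y' - 6y
  d/dx[12y^3] = 36y^2·y'

The pieces without y' make up ∂F/∂x and the coefficient of y' is ∂F/∂y:
  ∂F/∂x = 3x^2 - 6y,
  ∂F/∂y = -6x + 36y^2.

Since d/dx[F] = ∂F/∂x + (∂F/∂y)·y' = 0, solve for y':
  (∂F/∂y)·y' = -∂F/∂x
  dy/dx = -(∂F/∂x)/(∂F/∂y) = -(3x^2 - 6y)/(-6x + 36y^2) = (x^2/2 - y)/(x - 6y^2)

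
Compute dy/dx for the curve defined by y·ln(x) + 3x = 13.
Differentiate both sides with respect to x, treating y as y(x). By the chain rule, any term containing y contributes a factor of y' = dy/dx when we differentiate it.

Move every term to one side and write the relation as F(x, y) = 0. Term by term,
  d/dx[3x] = 3
  d/dx[y·ln(x)] = y'·ln(x) + y/x
  d/dx[-13] = 0

The pieces without y' make up ∂F/∂x and the coefficient of y' is ∂F/∂y:
  ∂F/∂x = 3 + y/x,
  ∂F/∂y = ln(x).

Since d/dx[F] = ∂F/∂x + (∂F/∂y)·y' = 0, solve for y':
  (∂F/∂y)·y' = -∂F/∂x
  dy/dx = -(∂F/∂x)/(∂F/∂y) = -(3 + y/x)/(ln(x))
        = -((3x + y)/x)/(ln(x)) = (-3x - y)/(x·ln(x))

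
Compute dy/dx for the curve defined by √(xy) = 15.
Differentiate the relation implicitly: treat y = y(x) and apply the chain rule, so every y-derivative picks up a y' = dy/dx factor.

With everything moved to the left-hand side, differentiate term by term:
  d/dx[√(xy)] = √(xy)(x·y'/2 + y/2)/(xy)
  d/dx[-15] = 0

Separating the contributions that come from x directly and those that come through y:
  without y':      √(xy)/(2x)
  multiplying y':  √(xy)/(2y)

so (√(xy)/(2x)) + (√(xy)/(2y))·y' = 0, and therefore
  dy/dx = -(√(xy)/(2x))/(√(xy)/(2y)) = -y/x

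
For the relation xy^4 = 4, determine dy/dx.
Take d/dx of both sides. Since y is implicitly a function of x, the chain rule attaches a y' = dy/dx factor whenever we differentiate through y.

Set F(x, y) = (left side) − (right side), so the curve is F = 0. Differentiating each term of F:
  d/dx[xy^4] = 4xy^3·y' + y^4
  d/dx[-4] = 0

Collecting, the y'-free part is the partial derivative in x and the y' coefficient is the partial derivative in y:
  ∂F/∂x = y^4
  ∂F/∂y = 4xy^3

so d/dx[F(x, y(x))] = ∂F/∂x + (∂F/∂y)·y' = 0. Rearranging,
  dy/dx = -(∂F/∂x)/(∂F/∂y) = -(y^4)/(4xy^3) = -y/(4x)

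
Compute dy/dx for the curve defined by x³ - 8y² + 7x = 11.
Differentiate the relation implicitly: treat y = y(x) and apply the chain rule, so every y-derivative picks up a y' = dy/dx factor.

With everything moved to the left-hand side, differentiate term by term:
  d/dx[x^3] = 3x^2
  d/dx[7x] = 7
  d/dx[-8y^2] = -16y·y'
  d/dx[-11] = 0

Separating the contributions that come from x directly and those that come through y:
  without y':      3x^2 + 7
  multiplying y':  -16y

so (3x^2 + 7) + (-16y)·y' = 0, and therefore
  dy/dx = -(3x^2 + 7)/(-16y) = (3x^2 + 7)/(16y)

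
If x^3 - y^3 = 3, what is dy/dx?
Take d/dx of both sides. Since y is implicitly a function of x, the chain rule attaches a y' = dy/dx factor whenever we differentiate through y.

Set F(x, y) = (left side) − (right side), so the curve is F = 0. Differentiating each term of F:
  d/dx[x^3] = 3x^2
  d/dx[-y^3] = -3y^2·y'
  d/dx[-3] = 0

Collecting, the y'-free part is the partial derivative in x and the y' coefficient is the partial derivative in y:
  ∂F/∂x = 3x^2
  ∂F/∂y = -3y^2

so d/dx[F(x, y(x))] = ∂F/∂x + (∂F/∂y)·y' = 0. Rearranging,
  dy/dx = -(∂F/∂x)/(∂F/∂y) = -(3x^2)/(-3y^2) = x^2/y^2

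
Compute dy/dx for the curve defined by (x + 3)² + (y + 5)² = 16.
Take d/dx of both sides. Since y is implicitly a function of x, the chain rule attaches a y' = dy/dx factor whenever we differentiate through y.

Set F(x, y) = (left side) − (right side), so the curve is F = 0. Differentiating each term of F:
  d/dx[(x + 3)^2] = 2x + 6
  d/dx[(y + 5)^2] = 2·y'(y + 5)
  d/dx[-16] = 0

Collecting, the y'-free part is the partial derivative in x and the y' coefficient is the partial derivative in y:
  ∂F/∂x = 2x + 6
  ∂F/∂y = 2y + 10

so d/dx[F(x, y(x))] = ∂F/∂x + (∂F/∂y)·y' = 0. Rearranging,
  dy/dx = -(∂F/∂x)/(∂F/∂y) = -(2x + 6)/(2y + 10) = (-x - 3)/(y + 5)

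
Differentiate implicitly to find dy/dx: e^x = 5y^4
Apply d/dx to both sides, remembering that y depends on x. Each occurrence of y therefore brings in a y' = dy/dx via the chain rule.

With F(x, y) equal to the left-hand side minus the right, differentiate F term by term:
  d/dx[-5y^4] = -20y^3·y'
  d/dx[e^(x)] = e^(x)
Adding these up, d/dx[F] = 0 becomes
  (e^(x)) + (-20y^3)·y' = 0,
so isolating y',
  dy/dx = -(e^(x))/(-20y^3) = e^(x)/(20y^3)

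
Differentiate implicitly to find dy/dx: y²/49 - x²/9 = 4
Differentiate both sides with respect to x, treating y as y(x). By the chain rule, any term containing y contributes a factor of y' = dy/dx when we differentiate it.

Move every term to one side and write the relation as F(x, y) = 0. Term by term,
  d/dx[-x^2/9] = -2x/9
  d/dx[y^2/49] = 2y·y'/49
  d/dx[-4] = 0

The pieces without y' make up ∂F/∂x and the coefficient of y' is ∂F/∂y:
  ∂F/∂x = -2x/9,
  ∂F/∂y = 2y/49.

Since d/dx[F] = ∂F/∂x + (∂F/∂y)·y' = 0, solve for y':
  (∂F/∂y)·y' = -∂F/∂x
  dy/dx = -(∂F/∂x)/(∂F/∂y) = -(-2x/9)/(2y/49) = 49x/(9y)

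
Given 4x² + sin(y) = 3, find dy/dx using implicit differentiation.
Differentiate the relation implicitly: treat y = y(x) and apply the chain rule, so every y-derivative picks up a y' = dy/dx factor.

With everything moved to the left-hand side, differentiate term by term:
  d/dx[4x^2] = 8x
  d/dx[sin(y)] = y'·cos(y)
  d/dx[-3] = 0

Separating the contributions that come from x directly and those that come through y:
  without y':      8x
  multiplying y':  cos(y)

so (8x) + (cos(y))·y' = 0, and therefore
  dy/dx = -(8x)/(cos(y)) = -8x/cos(y)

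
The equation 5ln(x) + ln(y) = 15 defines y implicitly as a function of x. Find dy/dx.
Take d/dx of both sides. Since y is implicitly a function of x, the chain rule attaches a y' = dy/dx factor whenever we differentiate through y.

Set F(x, y) = (left side) − (right side), so the curve is F = 0. Differentiating each term of F:
  d/dx[5ln(x)] = 5/x
  d/dx[ln(y)] = y'/y
  d/dx[-15] = 0

Collecting, the y'-free part is the partial derivative in x and the y' coefficient is the partial derivative in y:
  ∂F/∂x = 5/x
  ∂F/∂y = 1/y

so d/dx[F(x, y(x))] = ∂F/∂x + (∂F/∂y)·y' = 0. Rearranging,
  dy/dx = -(∂F/∂x)/(∂F/∂y) = -(5/x)/(1/y) = -5y/x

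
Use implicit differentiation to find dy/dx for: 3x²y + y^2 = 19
Apply d/dx to both sides, remembering that y depends on x. Each occurrence of y therefore brings in a y' = dy/dx via the chain rule.

With F(x, y) equal to the left-hand side minus the right, differentiate F term by term:
  d/dx[3x^2y] = 3x^2·y' + 6xy
  d/dx[y^2] = 2y·y'
  d/dx[-19] = 0
Adding these up, d/dx[F] = 0 becomes
  (6xy) + (3x^2 + 2y)·y' = 0,
so isolating y',
  dy/dx = -(6xy)/(3x^2 + 2y) = -6xy/(3x^2 + 2y)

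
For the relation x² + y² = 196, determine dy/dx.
Apply d/dx to both sides, remembering that y depends on x. Each occurrence of y therefore brings in a y' = dy/dx via the chain rule.

With F(x, y) equal to the left-hand side minus the right, differentiate F term by term:
  d/dx[x^2] = 2x
  d/dx[y^2] = 2y·y'
  d/dx[-196] = 0
Adding these up, d/dx[F] = 0 becomes
  (2x) + (2y)·y' = 0,
so isolating y',
  dy/dx = -(2x)/(2y) = -x/y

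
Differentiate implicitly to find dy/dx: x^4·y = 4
Differentiate both sides with respect to x, treating y as y(x). By the chain rule, any term containing y contributes a factor of y' = dy/dx when we differentiate it.

Move every term to one side and write the relation as F(x, y) = 0. Term by term,
  d/dx[x^4y] = x^4·y' + 4x^3y
  d/dx[-4] = 0

The pieces without y' make up ∂F/∂x and the coefficient of y' is ∂F/∂y:
  ∂F/∂x = 4x^3y,
  ∂F/∂y = x^4.

Since d/dx[F] = ∂F/∂x + (∂F/∂y)·y' = 0, solve for y':
  (∂F/∂y)·y' = -∂F/∂x
  dy/dx = -(∂F/∂x)/(∂F/∂y) = -(4x^3y)/(x^4) = -4y/x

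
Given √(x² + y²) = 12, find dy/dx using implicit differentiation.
Differentiate both sides with respect to x, treating y as y(x). By the chain rule, any term containing y contributes a factor of y' = dy/dx when we differentiate it.

Move every term to one side and write the relation as F(x, y) = 0. Term by term,
  d/dx[√(x^2 + y^2)] = (x + y·y')/√(x^2 + y^2)
  d/dx[-12] = 0

The pieces without y' make up ∂F/∂x and the coefficient of y' is ∂F/∂y:
  ∂F/∂x = x/√(x^2 + y^2),
  ∂F/∂y = y/√(x^2 + y^2).

Since d/dx[F] = ∂F/∂x + (∂F/∂y)·y' = 0, solve for y':
  (∂F/∂y)·y' = -∂F/∂x
  dy/dx = -(∂F/∂x)/(∂F/∂y) = -(x/√(x^2 + y^2))/(y/√(x^2 + y^2)) = -x/y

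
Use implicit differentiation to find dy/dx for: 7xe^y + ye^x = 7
Differentiate both sides with respect to x, treating y as y(x). By the chain rule, any term containing y contributes a factor of y' = dy/dx when we differentiate it.

Move every term to one side and write the relation as F(x, y) = 0. Term by term,
  d/dx[7x·e^(y)] = 7x·y'·e^(y) + 7e^(y)
  d/dx[y·e^(x)] = y·e^(x) + y'·e^(x)
  d/dx[-7] = 0

The pieces without y' make up ∂F/∂x and the coefficient of y' is ∂F/∂y:
  ∂F/∂x = y·e^(x) + 7e^(y),
  ∂F/∂y = 7x·e^(y) + e^(x).

Since d/dx[F] = ∂F/∂x + (∂F/∂y)·y' = 0, solve for y':
  (∂F/∂y)·y' = -∂F/∂x
  dy/dx = -(∂F/∂x)/(∂F/∂y) = -(y·e^(x) + 7e^(y))/(7x·e^(y) + e^(x)) = (-y·e^(x) - 7e^(y))/(7x·e^(y) + e^(x))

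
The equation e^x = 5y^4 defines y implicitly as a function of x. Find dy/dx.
Take d/dx of both sides. Since y is implicitly a function of x, the chain rule attaches a y' = dy/dx factor whenever we differentiate through y.

Set F(x, y) = (left side) − (right side), so the curve is F = 0. Differentiating each term of F:
  d/dx[-5y^4] = -20y^3·y'
  d/dx[e^(x)] = e^(x)

Collecting, the y'-free part is the partial derivative in x and the y' coefficient is the partial derivative in y:
  ∂F/∂x = e^(x)
  ∂F/∂y = -20y^3

so d/dx[F(x, y(x))] = ∂F/∂x + (∂F/∂y)·y' = 0. Rearranging,
  dy/dx = -(∂F/∂x)/(∂F/∂y) = -(e^(x))/(-20y^3) = e^(x)/(20y^3)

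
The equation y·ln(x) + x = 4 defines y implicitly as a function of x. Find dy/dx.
Differentiate both sides with respect to x, treating y as y(x). By the chain rule, any term containing y contributes a factor of y' = dy/dx when we differentiate it.

Move every term to one side and write the relation as F(x, y) = 0. Term by term,
  d/dx[x] = 1
  d/dx[y·ln(x)] = y'·ln(x) + y/x
  d/dx[-4] = 0

The pieces without y' make up ∂F/∂x and the coefficient of y' is ∂F/∂y:
  ∂F/∂x = 1 + y/x,
  ∂F/∂y = ln(x).

Since d/dx[F] = ∂F/∂x + (∂F/∂y)·y' = 0, solve for y':
  (∂F/∂y)·y' = -∂F/∂x
  dy/dx = -(∂F/∂x)/(∂F/∂y) = -(1 + y/x)/(ln(x))
        = -((x + y)/x)/(ln(x)) = (-x - y)/(x·ln(x))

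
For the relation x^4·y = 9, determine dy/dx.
Apply d/dx to both sides, remembering that y depends on x. Each occurrence of y therefore brings in a y' = dy/dx via the chain rule.

With F(x, y) equal to the left-hand side minus the right, differentiate F term by term:
  d/dx[x^4y] = x^4·y' + 4x^3y
  d/dx[-9] = 0
Adding these up, d/dx[F] = 0 becomes
  (4x^3y) + (x^4)·y' = 0,
so isolating y',
  dy/dx = -(4x^3y)/(x^4) = -4y/x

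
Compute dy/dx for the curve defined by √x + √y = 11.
Differentiate both sides with respect to x, treating y as y(x). By the chain rule, any term containing y contributes a factor of y' = dy/dx when we differentiate it.

Move every term to one side and write the relation as F(x, y) = 0. Term by term,
  d/dx[√(x)] = 1/(2√(x))
  d/dx[√(y)] = y'/(2√(y))
  d/dx[-11] = 0

The pieces without y' make up ∂F/∂x and the coefficient of y' is ∂F/∂y:
  ∂F/∂x = 1/(2√(x)),
  ∂F/∂y = 1/(2√(y)).

Since d/dx[F] = ∂F/∂x + (∂F/∂y)·y' = 0, solve for y':
  (∂F/∂y)·y' = -∂F/∂x
  dy/dx = -(∂F/∂x)/(∂F/∂y) = -(1/(2√(x)))/(1/(2√(y))) = -√(y)/√(x)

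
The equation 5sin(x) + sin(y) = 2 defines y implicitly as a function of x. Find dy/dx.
Take d/dx of both sides. Since y is implicitly a function of x, the chain rule attaches a y' = dy/dx factor whenever we differentiate through y.

Set F(x, y) = (left side) − (right side), so the curve is F = 0. Differentiating each term of F:
  d/dx[5sin(x)] = 5cos(x)
  d/dx[sin(y)] = y'·cos(y)
  d/dx[-2] = 0

Collecting, the y'-free part is the partial derivative in x and the y' coefficient is the partial derivative in y:
  ∂F/∂x = 5cos(x)
  ∂F/∂y = cos(y)

so d/dx[F(x, y(x))] = ∂F/∂x + (∂F/∂y)·y' = 0. Rearranging,
  dy/dx = -(∂F/∂x)/(∂F/∂y) = -(5cos(x))/(cos(y)) = -5cos(x)/cos(y)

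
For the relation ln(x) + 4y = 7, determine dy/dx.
Differentiate the relation implicitly: treat y = y(x) and apply the chain rule, so every y-derivative picks up a y' = dy/dx factor.

With everything moved to the left-hand side, differentiate term by term:
  d/dx[4y] = 4·y'
  d/dx[ln(x)] = 1/x
  d/dx[-7] = 0

Separating the contributions that come from x directly and those that come through y:
  without y':      1/x
  multiplying y':  4

so (1/x) + (4)·y' = 0, and therefore
  dy/dx = -(1/x)/(4) = -1/(4x)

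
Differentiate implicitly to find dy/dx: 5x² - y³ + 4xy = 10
Apply d/dx to both sides, remembering that y depends on x. Each occurrence of y therefore brings in a y' = dy/dx via the chain rule.

With F(x, y) equal to the left-hand side minus the right, differentiate F term by term:
  d/dx[5x^2] = 10x
  d/dx[4xy] = 4x·y' + 4y
  d/dx[-y^3] = -3y^2·y'
  d/dx[-10] = 0
Adding these up, d/dx[F] = 0 becomes
  (10x + 4y) + (4x - 3y^2)·y' = 0,
so isolating y',
  dy/dx = -(10x + 4y)/(4x - 3y^2) = 2(-5x - 2y)/(4x - 3y^2)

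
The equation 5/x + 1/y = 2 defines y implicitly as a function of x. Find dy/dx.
Differentiate both sides with respect to x, treating y as y(x). By the chain rule, any term containing y contributes a factor of y' = dy/dx when we differentiate it.

Move every term to one side and write the relation as F(x, y) = 0. Term by term,
  d/dx[1/y] = -y'/y^2
  d/dx[5/x] = -5/x^2
  d/dx[-2] = 0

The pieces without y' make up ∂F/∂x and the coefficient of y' is ∂F/∂y:
  ∂F/∂x = -5/x^2,
  ∂F/∂y = -1/y^2.

Since d/dx[F] = ∂F/∂x + (∂F/∂y)·y' = 0, solve for y':
  (∂F/∂y)·y' = -∂F/∂x
  dy/dx = -(∂F/∂x)/(∂F/∂y) = -(-5/x^2)/(-1/y^2) = -5y^2/x^2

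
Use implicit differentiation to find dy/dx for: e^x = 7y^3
Apply d/dx to both sides, remembering that y depends on x. Each occurrence of y therefore brings in a y' = dy/dx via the chain rule.

With F(x, y) equal to the left-hand side minus the right, differentiate F term by term:
  d/dx[-7y^3] = -21y^2·y'
  d/dx[e^(x)] = e^(x)
Adding these up, d/dx[F] = 0 becomes
  (e^(x)) + (-21y^2)·y' = 0,
so isolating y',
  dy/dx = -(e^(x))/(-21y^2) = e^(x)/(21y^2)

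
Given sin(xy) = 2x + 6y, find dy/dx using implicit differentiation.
Differentiate the relation implicitly: treat y = y(x) and apply the chain rule, so every y-derivative picks up a y' = dy/dx factor.

With everything moved to the left-hand side, differentiate term by term:
  d/dx[-2x] = -2
  d/dx[-6y] = -6·y'
  d/dx[sin(xy)] = (x·y' + y)·cos(xy)

Separating the contributions that come from x directly and those that come through y:
  without y':      y·cos(xy) - 2
  multiplying y':  x·cos(xy) - 6

so (y·cos(xy) - 2) + (x·cos(xy) - 6)·y' = 0, and therefore
  dy/dx = -(y·cos(xy) - 2)/(x·cos(xy) - 6) = (-y·cos(xy) + 2)/(x·cos(xy) - 6)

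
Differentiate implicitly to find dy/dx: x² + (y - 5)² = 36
Take d/dx of both sides. Since y is implicitly a function of x, the chain rule attaches a y' = dy/dx factor whenever we differentiate through y.

Set F(x, y) = (left side) − (right side), so the curve is F = 0. Differentiating each term of F:
  d/dx[x^2] = 2x
  d/dx[(y - 5)^2] = 2·y'(y - 5)
  d/dx[-36] = 0

Collecting, the y'-free part is the partial derivative in x and the y' coefficient is the partial derivative in y:
  ∂F/∂x = 2x
  ∂F/∂y = 2y - 10

so d/dx[F(x, y(x))] = ∂F/∂x + (∂F/∂y)·y' = 0. Rearranging,
  dy/dx = -(∂F/∂x)/(∂F/∂y) = -(2x)/(2y - 10) = -x/(y - 5)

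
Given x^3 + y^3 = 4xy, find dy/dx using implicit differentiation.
Differentiate the relation implicitly: treat y = y(x) and apply the chain rule, so every y-derivative picks up a y' = dy/dx factor.

With everything moved to the left-hand side, differentiate term by term:
  d/dx[x^3] = 3x^2
  d/dx[-4xy] = -4x·y' - 4y
  d/dx[y^3] = 3y^2·y'

Separating the contributions that come from x directly and those that come through y:
  without y':      3x^2 - 4y
  multiplying y':  -4x + 3y^2

so (3x^2 - 4y) + (-4x + 3y^2)·y' = 0, and therefore
  dy/dx = -(3x^2 - 4y)/(-4x + 3y^2) = (3x^2 - 4y)/(4x - 3y^2)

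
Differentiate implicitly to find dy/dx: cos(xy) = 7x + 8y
Apply d/dx to both sides, remembering that y depends on x. Each occurrence of y therefore brings in a y' = dy/dx via the chain rule.

With F(x, y) equal to the left-hand side minus the right, differentiate F term by term:
  d/dx[-7x] = -7
  d/dx[-8y] = -8·y'
  d/dx[cos(xy)] = -(x·y' + y)·sin(xy)
Adding these up, d/dx[F] = 0 becomes
  (-y·sin(xy) - 7) + (-x·sin(xy) - 8)·y' = 0,
so isolating y',
  dy/dx = -(-y·sin(xy) - 7)/(-x·sin(xy) - 8) = -(y·sin(xy) + 7)/(x·sin(xy) + 8)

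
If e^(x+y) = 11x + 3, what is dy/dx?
Apply d/dx to both sides, remembering that y depends on x. Each occurrence of y therefore brings in a y' = dy/dx via the chain rule.

With F(x, y) equal to the left-hand side minus the right, differentiate F term by term:
  d/dx[-11x] = -11
  d/dx[e^(x + y)] = (y' + 1)·e^(x + y)
  d/dx[-3] = 0
Adding these up, d/dx[F] = 0 becomes
  (e^(x + y) - 11) + (e^(x + y))·y' = 0,
so isolating y',
  dy/dx = -(e^(x + y) - 11)/(e^(x + y)) = 11e^(-x - y) - 1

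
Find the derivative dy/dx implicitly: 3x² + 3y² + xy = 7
Differentiate the relation implicitly: treat y = y(x) and apply the chain rule, so every y-derivative picks up a y' = dy/dx factor.

With everything moved to the left-hand side, differentiate term by term:
  d/dx[3x^2] = 6x
  d/dx[xy] = x·y' + y
  d/dx[3y^2] = 6y·y'
  d/dx[-7] = 0

Separating the contributions that come from x directly and those that come through y:
  without y':      6x + y
  multiplying y':  x + 6y

so (6x + y) + (x + 6y)·y' = 0, and therefore
  dy/dx = -(6x + y)/(x + 6y) = (-6x - y)/(x + 6y)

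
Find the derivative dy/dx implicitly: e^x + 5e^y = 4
Take d/dx of both sides. Since y is implicitly a function of x, the chain rule attaches a y' = dy/dx factor whenever we differentiate through y.

Set F(x, y) = (left side) − (right side), so the curve is F = 0. Differentiating each term of F:
  d/dx[e^(x)] = e^(x)
  d/dx[5e^(y)] = 5·y'·e^(y)
  d/dx[-4] = 0

Collecting, the y'-free part is the partial derivative in x and the y' coefficient is the partial derivative in y:
  ∂F/∂x = e^(x)
  ∂F/∂y = 5e^(y)

so d/dx[F(x, y(x))] = ∂F/∂x + (∂F/∂y)·y' = 0. Rearranging,
  dy/dx = -(∂F/∂x)/(∂F/∂y) = -(e^(x))/(5e^(y)) = -e^(x - y)/5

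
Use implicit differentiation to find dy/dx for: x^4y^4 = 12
Differentiate both sides with respect to x, treating y as y(x). By the chain rule, any term containing y contributes a factor of y' = dy/dx when we differentiate it.

Move every term to one side and write the relation as F(x, y) = 0. Term by term,
  d/dx[x^4y^4] = 4x^4y^3·y' + 4x^3y^4
  d/dx[-12] = 0

The pieces without y' make up ∂F/∂x and the coefficient of y' is ∂F/∂y:
  ∂F/∂x = 4x^3y^4,
  ∂F/∂y = 4x^4y^3.

Since d/dx[F] = ∂F/∂x + (∂F/∂y)·y' = 0, solve for y':
  (∂F/∂y)·y' = -∂F/∂x
  dy/dx = -(∂F/∂x)/(∂F/∂y) = -(4x^3y^4)/(4x^4y^3) = -y/x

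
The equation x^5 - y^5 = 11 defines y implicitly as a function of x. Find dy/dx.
Differentiate both sides with respect to x, treating y as y(x). By the chain rule, any term containing y contributes a factor of y' = dy/dx when we differentiate it.

Move every term to one side and write the relation as F(x, y) = 0. Term by term,
  d/dx[x^5] = 5x^4
  d/dx[-y^5] = -5y^4·y'
  d/dx[-11] = 0

The pieces without y' make up ∂F/∂x and the coefficient of y' is ∂F/∂y:
  ∂F/∂x = 5x^4,
  ∂F/∂y = -5y^4.

Since d/dx[F] = ∂F/∂x + (∂F/∂y)·y' = 0, solve for y':
  (∂F/∂y)·y' = -∂F/∂x
  dy/dx = -(∂F/∂x)/(∂F/∂y) = -(5x^4)/(-5y^4) = x^4/y^4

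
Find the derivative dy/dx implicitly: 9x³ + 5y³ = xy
Apply d/dx to both sides, remembering that y depends on x. Each occurrence of y therefore brings in a y' = dy/dx via the chain rule.

With F(x, y) equal to the left-hand side minus the right, differentiate F term by term:
  d/dx[9x^3] = 27x^2
  d/dx[-xy] = -x·y' - y
  d/dx[5y^3] = 15y^2·y'
Adding these up, d/dx[F] = 0 becomes
  (27x^2 - y) + (-x + 15y^2)·y' = 0,
so isolating y',
  dy/dx = -(27x^2 - y)/(-x + 15y^2) = (27x^2 - y)/(x - 15y^2)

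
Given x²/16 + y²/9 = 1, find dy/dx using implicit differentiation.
Take d/dx of both sides. Since y is implicitly a function of x, the chain rule attaches a y' = dy/dx factor whenever we differentiate through y.

Set F(x, y) = (left side) − (right side), so the curve is F = 0. Differentiating each term of F:
  d/dx[x^2/16] = x/8
  d/dx[y^2/9] = 2y·y'/9
  d/dx[-1] = 0

Collecting, the y'-free part is the partial derivative in x and the y' coefficient is the partial derivative in y:
  ∂F/∂x = x/8
  ∂F/∂y = 2y/9

so d/dx[F(x, y(x))] = ∂F/∂x + (∂F/∂y)·y' = 0. Rearranging,
  dy/dx = -(∂F/∂x)/(∂F/∂y) = -(x/8)/(2y/9) = -9x/(16y)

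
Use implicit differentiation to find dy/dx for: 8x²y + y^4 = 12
Differentiate the relation implicitly: treat y = y(x) and apply the chain rule, so every y-derivative picks up a y' = dy/dx factor.

With everything moved to the left-hand side, differentiate term by term:
  d/dx[8x^2y] = 8x^2·y' + 16xy
  d/dx[y^4] = 4y^3·y'
  d/dx[-12] = 0

Separating the contributions that come from x directly and those that come through y:
  without y':      16xy
  multiplying y':  8x^2 + 4y^3

so (16xy) + (8x^2 + 4y^3)·y' = 0, and therefore
  dy/dx = -(16xy)/(8x^2 + 4y^3) = -4xy/(2x^2 + y^3)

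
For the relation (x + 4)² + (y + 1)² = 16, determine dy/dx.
Apply d/dx to both sides, remembering that y depends on x. Each occurrence of y therefore brings in a y' = dy/dx via the chain rule.

With F(x, y) equal to the left-hand side minus the right, differentiate F term by term:
  d/dx[(x + 4)^2] = 2x + 8
  d/dx[(y + 1)^2] = 2·y'(y + 1)
  d/dx[-16] = 0
Adding these up, d/dx[F] = 0 becomes
  (2x + 8) + (2y + 2)·y' = 0,
so isolating y',
  dy/dx = -(2x + 8)/(2y + 2) = (-x - 4)/(y + 1)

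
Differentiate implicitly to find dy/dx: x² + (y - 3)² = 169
Take d/dx of both sides. Since y is implicitly a function of x, the chain rule attaches a y' = dy/dx factor whenever we differentiate through y.

Set F(x, y) = (left side) − (right side), so the curve is F = 0. Differentiating each term of F:
  d/dx[x^2] = 2x
  d/dx[(y - 3)^2] = 2·y'(y - 3)
  d/dx[-169] = 0

Collecting, the y'-free part is the partial derivative in x and the y' coefficient is the partial derivative in y:
  ∂F/∂x = 2x
  ∂F/∂y = 2y - 6

so d/dx[F(x, y(x))] = ∂F/∂x + (∂F/∂y)·y' = 0. Rearranging,
  dy/dx = -(∂F/∂x)/(∂F/∂y) = -(2x)/(2y - 6) = -x/(y - 3)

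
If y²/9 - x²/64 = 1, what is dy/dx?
Differentiate both sides with respect to x, treating y as y(x). By the chain rule, any term containing y contributes a factor of y' = dy/dx when we differentiate it.

Move every term to one side and write the relation as F(x, y) = 0. Term by term,
  d/dx[-x^2/64] = -x/32
  d/dx[y^2/9] = 2y·y'/9
  d/dx[-1] = 0

The pieces without y' make up ∂F/∂x and the coefficient of y' is ∂F/∂y:
  ∂F/∂x = -x/32,
  ∂F/∂y = 2y/9.

Since d/dx[F] = ∂F/∂x + (∂F/∂y)·y' = 0, solve for y':
  (∂F/∂y)·y' = -∂F/∂x
  dy/dx = -(∂F/∂x)/(∂F/∂y) = -(-x/32)/(2y/9) = 9x/(64y)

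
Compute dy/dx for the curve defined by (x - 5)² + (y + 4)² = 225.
Differentiate both sides with respect to x, treating y as y(x). By the chain rule, any term containing y contributes a factor of y' = dy/dx when we differentiate it.

Move every term to one side and write the relation as F(x, y) = 0. Term by term,
  d/dx[(x - 5)^2] = 2x - 10
  d/dx[(y + 4)^2] = 2·y'(y + 4)
  d/dx[-225] = 0

The pieces without y' make up ∂F/∂x and the coefficient of y' is ∂F/∂y:
  ∂F/∂x = 2x - 10,
  ∂F/∂y = 2y + 8.

Since d/dx[F] = ∂F/∂x + (∂F/∂y)·y' = 0, solve for y':
  (∂F/∂y)·y' = -∂F/∂x
  dy/dx = -(∂F/∂x)/(∂F/∂y) = -(2x - 10)/(2y + 8) = (5 - x)/(y + 4)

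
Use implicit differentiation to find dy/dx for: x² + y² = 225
Take d/dx of both sides. Since y is implicitly a function of x, the chain rule attaches a y' = dy/dx factor whenever we differentiate through y.

Set F(x, y) = (left side) − (right side), so the curve is F = 0. Differentiating each term of F:
  d/dx[x^2] = 2x
  d/dx[y^2] = 2y·y'
  d/dx[-225] = 0

Collecting, the y'-free part is the partial derivative in x and the y' coefficient is the partial derivative in y:
  ∂F/∂x = 2x
  ∂F/∂y = 2y

so d/dx[F(x, y(x))] = ∂F/∂x + (∂F/∂y)·y' = 0. Rearranging,
  dy/dx = -(∂F/∂x)/(∂F/∂y) = -(2x)/(2y) = -x/y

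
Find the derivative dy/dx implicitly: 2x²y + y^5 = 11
Differentiate the relation implicitly: treat y = y(x) and apply the chain rule, so every y-derivative picks up a y' = dy/dx factor.

With everything moved to the left-hand side, differentiate term by term:
  d/dx[2x^2y] = 2x^2·y' + 4xy
  d/dx[y^5] = 5y^4·y'
  d/dx[-11] = 0

Separating the contributions that come from x directly and those that come through y:
  without y':      4xy
  multiplying y':  2x^2 + 5y^4

so (4xy) + (2x^2 + 5y^4)·y' = 0, and therefore
  dy/dx = -(4xy)/(2x^2 + 5y^4) = -4xy/(2x^2 + 5y^4)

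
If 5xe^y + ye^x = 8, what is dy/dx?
Differentiate both sides with respect to x, treating y as y(x). By the chain rule, any term containing y contributes a factor of y' = dy/dx when we differentiate it.

Move every term to one side and write the relation as F(x, y) = 0. Term by term,
  d/dx[5x·e^(y)] = 5x·y'·e^(y) + 5e^(y)
  d/dx[y·e^(x)] = y·e^(x) + y'·e^(x)
  d/dx[-8] = 0

The pieces without y' make up ∂F/∂x and the coefficient of y' is ∂F/∂y:
  ∂F/∂x = y·e^(x) + 5e^(y),
  ∂F/∂y = 5x·e^(y) + e^(x).

Since d/dx[F] = ∂F/∂x + (∂F/∂y)·y' = 0, solve for y':
  (∂F/∂y)·y' = -∂F/∂x
  dy/dx = -(∂F/∂x)/(∂F/∂y) = -(y·e^(x) + 5e^(y))/(5x·e^(y) + e^(x)) = (-y·e^(x) - 5e^(y))/(5x·e^(y) + e^(x))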